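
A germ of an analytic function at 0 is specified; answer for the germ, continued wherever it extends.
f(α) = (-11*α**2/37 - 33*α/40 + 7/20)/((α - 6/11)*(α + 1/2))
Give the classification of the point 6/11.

The denominator factor α - 6/11 vanishes at 6/11 and appears to the power 1; the numerator there equals -767/4070, nonzero, and no other factor vanishes.
Hence a pole whose order is the multiplicity, 1.

The point is a pole of order 1.


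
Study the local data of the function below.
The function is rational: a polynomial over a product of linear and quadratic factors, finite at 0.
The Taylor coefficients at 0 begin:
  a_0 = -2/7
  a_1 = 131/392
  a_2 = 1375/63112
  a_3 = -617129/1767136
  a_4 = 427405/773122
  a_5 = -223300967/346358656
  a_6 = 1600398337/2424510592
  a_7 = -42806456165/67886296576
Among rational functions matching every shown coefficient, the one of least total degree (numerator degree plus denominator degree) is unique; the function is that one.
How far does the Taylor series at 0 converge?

The radius of convergence is 7/6.

No rational of total degree below 5 reproduces all 8 coefficients; solving the [2/3] Pade equations on them gives f(ρ) = (35*ρ**2/23 - 11*ρ/12 - 4/3)/((ρ + 7/6)*(ρ + 2)**2), whose expansion matches every shown term.
Denominator factor (ρ + 7/6): pole of order 1 at -7/6, modulus 7/6.
Denominator factor (ρ + 2)^2: pole of order 2 at -2, modulus 2.
The radius of convergence is the smallest modulus among the singular points: 7/6.


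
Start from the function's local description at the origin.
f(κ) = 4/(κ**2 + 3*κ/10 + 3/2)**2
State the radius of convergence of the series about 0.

The radius of convergence is (1/2)*sqrt(6).

Denominator factor (κ**2 + 3*κ/10 + 3/2)^2: discriminant -591/100, complex-conjugate roots (-3/20) + ((1/20)*sqrt(591))*i and (-3/20) - ((1/20)*sqrt(591))*i; poles of order 2, moduli (1/2)*sqrt(6) and (1/2)*sqrt(6).
The radius of convergence is the smallest modulus among the singular points: (1/2)*sqrt(6).


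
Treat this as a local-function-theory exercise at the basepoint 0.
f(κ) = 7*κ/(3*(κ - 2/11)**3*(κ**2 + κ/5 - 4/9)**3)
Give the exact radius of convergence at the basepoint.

The radius of convergence is 2/11.

Denominator factor (κ - 2/11)^3: pole of order 3 at 2/11, modulus 2/11.
Denominator factor (κ**2 + κ/5 - 4/9)^3: discriminant 409/225, real irrational roots -1/10 + (1/30)*sqrt(409) and -1/10 - (1/30)*sqrt(409); poles of order 3, moduli -1/10 + (1/30)*sqrt(409) and 1/10 + (1/30)*sqrt(409).
The radius of convergence is the smallest modulus among the singular points: 2/11.


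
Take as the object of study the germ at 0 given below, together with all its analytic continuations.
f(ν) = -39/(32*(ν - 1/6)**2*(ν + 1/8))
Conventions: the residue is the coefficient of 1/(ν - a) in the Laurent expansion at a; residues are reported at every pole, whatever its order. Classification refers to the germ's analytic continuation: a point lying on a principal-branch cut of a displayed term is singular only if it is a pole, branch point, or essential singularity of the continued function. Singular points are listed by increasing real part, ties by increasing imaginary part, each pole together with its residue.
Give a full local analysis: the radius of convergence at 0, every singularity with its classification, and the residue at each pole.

Radius of convergence at 0: 1/8.
At -1/8: a pole of order 1; residue -702/49.
At 1/6: a pole of order 2; residue 702/49.

Denominator factor (ν - 1/6)^2: pole of order 2 at 1/6, modulus 1/6.
Denominator factor (ν + 1/8): pole of order 1 at -1/8, modulus 1/8.
The radius of convergence is the smallest modulus among the singular points: 1/8.
At the order-1 pole -1/8 set g(ν) = (ν - (-1/8))*f(ν) = -39/(32*(ν - 1/6)**2).
Simple pole: residue = g(a) at a = -1/8, which is -702/49.
At the order-2 pole 1/6 set g(ν) = (ν - (1/6))^2*f(ν) = -39/(32*(ν + 1/8)).
Order-2 pole: residue = g'(a); g'(1/6) = 702/49, so the residue is 702/49.
List the singular points by increasing real part (a conjugate pair: the negative imaginary part first).


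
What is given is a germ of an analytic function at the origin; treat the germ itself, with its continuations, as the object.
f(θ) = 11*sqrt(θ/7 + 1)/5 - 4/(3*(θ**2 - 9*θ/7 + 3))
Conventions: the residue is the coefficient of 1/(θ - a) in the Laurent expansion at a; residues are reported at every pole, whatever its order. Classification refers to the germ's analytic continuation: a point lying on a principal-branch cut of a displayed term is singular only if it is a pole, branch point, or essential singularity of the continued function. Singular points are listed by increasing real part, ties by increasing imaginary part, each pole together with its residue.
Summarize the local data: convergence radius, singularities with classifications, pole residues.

Radius of convergence at 0: sqrt(3).
At -7: an algebraic (square-root) branch point.
At (9/14) - ((13/14)*sqrt(3))*i: a pole of order 1; residue -((28/117)*sqrt(3))*i.
At (9/14) + ((13/14)*sqrt(3))*i: a pole of order 1; residue ((28/117)*sqrt(3))*i.

Denominator factor (θ**2 - 9*θ/7 + 3): discriminant -507/49, complex-conjugate roots (9/14) + ((13/14)*sqrt(3))*i and (9/14) - ((13/14)*sqrt(3))*i; poles of order 1, moduli sqrt(3) and sqrt(3).
Branch term (11/5)*sqrt(1 - θ/(-7)): its argument vanishes at θ = -7, a square-root branch point, modulus 7.
The radius of convergence is the smallest modulus among the singular points: sqrt(3).
The branch term is analytic at (9/14) - ((13/14)*sqrt(3))*i and contributes nothing to the residue; only the rational part matters.
The factor θ**2 - 9*θ/7 + 3 splits as (θ - a)(θ - a') with a = (9/14) - ((13/14)*sqrt(3))*i, a' = (9/14) + ((13/14)*sqrt(3))*i. At the order-1 pole a set g(θ) = (θ - a)*(rational part) = [-4/3] / (θ - a').
Simple pole: residue = g(a) at a = (9/14) - ((13/14)*sqrt(3))*i, which is -((28/117)*sqrt(3))*i.
The branch term is analytic at (9/14) + ((13/14)*sqrt(3))*i and contributes nothing to the residue; only the rational part matters.
The factor θ**2 - 9*θ/7 + 3 splits as (θ - a)(θ - a') with a = (9/14) + ((13/14)*sqrt(3))*i, a' = (9/14) - ((13/14)*sqrt(3))*i. At the order-1 pole a set g(θ) = (θ - a)*(rational part) = [-4/3] / (θ - a').
Simple pole: residue = g(a) at a = (9/14) + ((13/14)*sqrt(3))*i, which is ((28/117)*sqrt(3))*i.
List the singular points by increasing real part (a conjugate pair: the negative imaginary part first).


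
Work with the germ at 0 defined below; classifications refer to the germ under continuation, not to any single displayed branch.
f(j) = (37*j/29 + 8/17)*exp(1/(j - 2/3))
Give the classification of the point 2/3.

The point is an essential singularity.

The exponent 1/(j - (2/3)) has a pole at 2/3, so exp(1/(j - (2/3))) takes every nonzero value near it: an essential singularity (not a pole of any order).


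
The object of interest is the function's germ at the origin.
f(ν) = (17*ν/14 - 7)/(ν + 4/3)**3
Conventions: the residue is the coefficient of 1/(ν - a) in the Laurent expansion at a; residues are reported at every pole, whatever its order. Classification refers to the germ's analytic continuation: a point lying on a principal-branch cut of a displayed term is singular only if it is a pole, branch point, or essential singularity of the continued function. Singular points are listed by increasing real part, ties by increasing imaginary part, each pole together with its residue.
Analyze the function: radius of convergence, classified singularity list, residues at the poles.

Radius of convergence at 0: 4/3.
At -4/3: a pole of order 3; residue 0.

Denominator factor (ν + 4/3)^3: pole of order 3 at -4/3, modulus 4/3.
The radius of convergence is the smallest modulus among the singular points: 4/3.
At the order-3 pole -4/3 set g(ν) = (ν - (-4/3))^3*f(ν) = 17*ν/14 - 7.
Order-3 pole: residue = g''(a)/2; g''(-4/3) = 0, so the residue is 0.


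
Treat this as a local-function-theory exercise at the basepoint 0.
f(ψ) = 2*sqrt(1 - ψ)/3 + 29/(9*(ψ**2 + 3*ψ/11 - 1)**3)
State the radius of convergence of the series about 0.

Denominator factor (ψ**2 + 3*ψ/11 - 1)^3: discriminant 493/121, real irrational roots -3/22 + (1/22)*sqrt(493) and -3/22 - (1/22)*sqrt(493); poles of order 3, moduli -3/22 + (1/22)*sqrt(493) and 3/22 + (1/22)*sqrt(493).
Branch term (2/3)*sqrt(1 - ψ/(1)): its argument vanishes at ψ = 1, a square-root branch point, modulus 1.
The radius of convergence is the smallest modulus among the singular points: -3/22 + (1/22)*sqrt(493).

The radius of convergence is -3/22 + (1/22)*sqrt(493).


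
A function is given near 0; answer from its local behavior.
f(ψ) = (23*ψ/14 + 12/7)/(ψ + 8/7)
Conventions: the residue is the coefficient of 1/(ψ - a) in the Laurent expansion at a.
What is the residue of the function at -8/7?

At the order-1 pole -8/7 set g(ψ) = (ψ - (-8/7))*f(ψ) = 23*ψ/14 + 12/7.
Simple pole: residue = g(a) at a = -8/7, which is -8/49.

The residue is -8/49.


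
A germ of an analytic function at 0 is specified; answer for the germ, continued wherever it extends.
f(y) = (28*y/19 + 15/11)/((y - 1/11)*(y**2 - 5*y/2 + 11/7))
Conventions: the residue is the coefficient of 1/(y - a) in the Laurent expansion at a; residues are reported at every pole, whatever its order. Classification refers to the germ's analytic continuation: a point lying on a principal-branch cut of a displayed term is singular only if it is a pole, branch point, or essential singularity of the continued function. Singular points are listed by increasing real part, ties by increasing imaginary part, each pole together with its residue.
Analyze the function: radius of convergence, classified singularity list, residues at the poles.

Radius of convergence at 0: 1/11.
At 1/11: a pole of order 1; residue 48202/43529.
At (5/4) - ((1/28)*sqrt(7))*i: a pole of order 1; residue (-24101/43529) + ((240037/43529)*sqrt(7))*i.
At (5/4) + ((1/28)*sqrt(7))*i: a pole of order 1; residue (-24101/43529) - ((240037/43529)*sqrt(7))*i.


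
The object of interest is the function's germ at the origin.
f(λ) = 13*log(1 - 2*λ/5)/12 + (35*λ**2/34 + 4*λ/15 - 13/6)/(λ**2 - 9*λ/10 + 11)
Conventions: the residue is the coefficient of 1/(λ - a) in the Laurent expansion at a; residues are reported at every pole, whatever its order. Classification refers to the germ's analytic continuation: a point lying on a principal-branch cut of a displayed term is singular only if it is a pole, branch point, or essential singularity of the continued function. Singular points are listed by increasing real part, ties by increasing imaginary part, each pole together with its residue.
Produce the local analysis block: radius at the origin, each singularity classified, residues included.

Radius of convergence at 0: 5/2.
At (9/20) - ((1/20)*sqrt(4319))*i: a pole of order 1; residue (1217/2040) - ((264247/8810760)*sqrt(4319))*i.
At (9/20) + ((1/20)*sqrt(4319))*i: a pole of order 1; residue (1217/2040) + ((264247/8810760)*sqrt(4319))*i.
At 5/2: a logarithmic branch point.

Denominator factor (λ**2 - 9*λ/10 + 11): discriminant -4319/100, complex-conjugate roots (9/20) + ((1/20)*sqrt(4319))*i and (9/20) - ((1/20)*sqrt(4319))*i; poles of order 1, moduli sqrt(11) and sqrt(11).
Branch term (13/12)*log(1 - λ/(5/2)): its argument vanishes at λ = 5/2, a logarithmic branch point, modulus 5/2.
The radius of convergence is the smallest modulus among the singular points: 5/2.
The branch term is analytic at (9/20) - ((1/20)*sqrt(4319))*i and contributes nothing to the residue; only the rational part matters.
The factor λ**2 - 9*λ/10 + 11 splits as (λ - a)(λ - a') with a = (9/20) - ((1/20)*sqrt(4319))*i, a' = (9/20) + ((1/20)*sqrt(4319))*i. At the order-1 pole a set g(λ) = (λ - a)*(rational part) = [35*λ**2/34 + 4*λ/15 - 13/6] / (λ - a').
Simple pole: residue = g(a) at a = (9/20) - ((1/20)*sqrt(4319))*i, which is (1217/2040) - ((264247/8810760)*sqrt(4319))*i.
The branch term is analytic at (9/20) + ((1/20)*sqrt(4319))*i and contributes nothing to the residue; only the rational part matters.
The factor λ**2 - 9*λ/10 + 11 splits as (λ - a)(λ - a') with a = (9/20) + ((1/20)*sqrt(4319))*i, a' = (9/20) - ((1/20)*sqrt(4319))*i. At the order-1 pole a set g(λ) = (λ - a)*(rational part) = [35*λ**2/34 + 4*λ/15 - 13/6] / (λ - a').
Simple pole: residue = g(a) at a = (9/20) + ((1/20)*sqrt(4319))*i, which is (1217/2040) + ((264247/8810760)*sqrt(4319))*i.
List the singular points by increasing real part (a conjugate pair: the negative imaginary part first).


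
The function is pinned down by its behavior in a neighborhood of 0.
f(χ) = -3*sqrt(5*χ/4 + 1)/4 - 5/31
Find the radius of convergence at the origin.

The radius of convergence is 4/5.

Branch term (-3/4)*sqrt(1 - χ/(-4/5)): its argument vanishes at χ = -4/5, a square-root branch point, modulus 4/5.
The radius of convergence is the smallest modulus among the singular points: 4/5.


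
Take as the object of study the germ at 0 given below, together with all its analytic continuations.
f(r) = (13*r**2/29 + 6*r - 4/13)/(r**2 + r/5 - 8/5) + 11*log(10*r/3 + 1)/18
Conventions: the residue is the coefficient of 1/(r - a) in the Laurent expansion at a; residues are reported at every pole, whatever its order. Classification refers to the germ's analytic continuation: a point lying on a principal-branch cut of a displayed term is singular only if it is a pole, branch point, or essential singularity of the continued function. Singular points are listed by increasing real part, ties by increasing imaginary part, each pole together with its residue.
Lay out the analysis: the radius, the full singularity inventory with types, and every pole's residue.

Denominator factor (r**2 + r/5 - 8/5): discriminant 161/25, real irrational roots -1/10 + (1/10)*sqrt(161) and -1/10 - (1/10)*sqrt(161); poles of order 1, moduli -1/10 + (1/10)*sqrt(161) and 1/10 + (1/10)*sqrt(161).
Branch term (11/18)*log(1 - r/(-3/10)): its argument vanishes at r = -3/10, a logarithmic branch point, modulus 3/10.
The radius of convergence is the smallest modulus among the singular points: 3/10.
The branch term is analytic at -1/10 - (1/10)*sqrt(161) and contributes nothing to the residue; only the rational part matters.
The factor r**2 + r/5 - 8/5 splits as (r - a)(r - a') with a = -1/10 - (1/10)*sqrt(161), a' = -1/10 + (1/10)*sqrt(161). At the order-1 pole a set g(r) = (r - a)*(rational part) = [13*r**2/29 + 6*r - 4/13] / (r - a').
Simple pole: residue = g(a) at a = -1/10 - (1/10)*sqrt(161), which is 857/290 + (3421/606970)*sqrt(161).
The branch term is analytic at -1/10 + (1/10)*sqrt(161) and contributes nothing to the residue; only the rational part matters.
The factor r**2 + r/5 - 8/5 splits as (r - a)(r - a') with a = -1/10 + (1/10)*sqrt(161), a' = -1/10 - (1/10)*sqrt(161). At the order-1 pole a set g(r) = (r - a)*(rational part) = [13*r**2/29 + 6*r - 4/13] / (r - a').
Simple pole: residue = g(a) at a = -1/10 + (1/10)*sqrt(161), which is 857/290 - (3421/606970)*sqrt(161).
List the singular points by increasing real part (a conjugate pair: the negative imaginary part first).

Radius of convergence at 0: 3/10.
At -1/10 - (1/10)*sqrt(161): a pole of order 1; residue 857/290 + (3421/606970)*sqrt(161).
At -3/10: a logarithmic branch point.
At -1/10 + (1/10)*sqrt(161): a pole of order 1; residue 857/290 - (3421/606970)*sqrt(161).


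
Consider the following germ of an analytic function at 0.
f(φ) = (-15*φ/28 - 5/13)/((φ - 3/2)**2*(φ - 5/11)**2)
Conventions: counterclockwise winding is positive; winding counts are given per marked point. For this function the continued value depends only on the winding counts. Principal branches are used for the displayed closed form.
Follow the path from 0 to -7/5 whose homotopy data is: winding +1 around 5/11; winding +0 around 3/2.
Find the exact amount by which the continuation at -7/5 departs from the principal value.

The function is rational, hence single-valued: continuing it around any pole returns the same value, so the difference is 0.

Continued minus principal equals 0.


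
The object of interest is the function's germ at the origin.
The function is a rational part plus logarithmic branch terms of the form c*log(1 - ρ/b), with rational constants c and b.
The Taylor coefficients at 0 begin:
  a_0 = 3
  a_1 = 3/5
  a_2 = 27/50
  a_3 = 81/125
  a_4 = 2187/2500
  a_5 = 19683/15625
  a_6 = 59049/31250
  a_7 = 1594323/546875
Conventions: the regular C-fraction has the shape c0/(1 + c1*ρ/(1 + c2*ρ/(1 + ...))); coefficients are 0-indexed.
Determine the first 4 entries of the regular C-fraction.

The regular C-fraction coefficients are [3, -1/5, -7/10, -27/70].

Taylor coefficients (read off): a_0 = 3, a_1 = 3/5, a_2 = 27/50, a_3 = 81/125.
c0 = a_0 = 3. Peel one level at a time: if S = 1 + c*ρ/S' with S'(0) = 1, then c is the ρ-coefficient of S and S' = c*ρ/(S - 1).
S_1 = c0/f = 1 + (-1/5)*ρ + (-7/50)*ρ^2 + ...; c1 = -1/5.
S_2 = c1*ρ/(S_1 - 1) = 1 + (-7/10)*ρ + (-27/100)*ρ^2 + ...; c2 = -7/10.
S_3 = c2*ρ/(S_2 - 1) = 1 + (-27/70)*ρ + ...; c3 = -27/70.


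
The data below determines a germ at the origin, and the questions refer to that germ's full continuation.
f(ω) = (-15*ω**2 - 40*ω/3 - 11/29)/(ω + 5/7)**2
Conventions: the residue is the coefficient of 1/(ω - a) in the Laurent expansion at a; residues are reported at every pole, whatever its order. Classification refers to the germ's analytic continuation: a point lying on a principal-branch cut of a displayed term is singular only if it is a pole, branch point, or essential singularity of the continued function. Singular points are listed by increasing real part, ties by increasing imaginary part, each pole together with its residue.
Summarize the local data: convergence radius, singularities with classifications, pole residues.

Denominator factor (ω + 5/7)^2: pole of order 2 at -5/7, modulus 5/7.
The radius of convergence is the smallest modulus among the singular points: 5/7.
At the order-2 pole -5/7 set g(ω) = (ω - (-5/7))^2*f(ω) = -15*ω**2 - 40*ω/3 - 11/29.
Order-2 pole: residue = g'(a); g'(-5/7) = 170/21, so the residue is 170/21.

Radius of convergence at 0: 5/7.
At -5/7: a pole of order 2; residue 170/21.


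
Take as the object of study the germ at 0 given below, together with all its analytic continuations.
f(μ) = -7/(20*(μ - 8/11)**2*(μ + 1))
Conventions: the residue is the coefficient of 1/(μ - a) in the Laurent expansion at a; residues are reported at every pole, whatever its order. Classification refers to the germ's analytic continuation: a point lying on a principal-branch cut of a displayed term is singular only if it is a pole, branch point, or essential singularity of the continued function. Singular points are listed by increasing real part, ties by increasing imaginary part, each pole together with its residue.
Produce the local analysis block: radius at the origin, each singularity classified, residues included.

Radius of convergence at 0: 8/11.
At -1: a pole of order 1; residue -847/7220.
At 8/11: a pole of order 2; residue 847/7220.

Denominator factor (μ - 8/11)^2: pole of order 2 at 8/11, modulus 8/11.
Denominator factor (μ + 1): pole of order 1 at -1, modulus 1.
The radius of convergence is the smallest modulus among the singular points: 8/11.
At the order-1 pole -1 set g(μ) = (μ - (-1))*f(μ) = -7/(20*(μ - 8/11)**2).
Simple pole: residue = g(a) at a = -1, which is -847/7220.
At the order-2 pole 8/11 set g(μ) = (μ - (8/11))^2*f(μ) = -7/(20*(μ + 1)).
Order-2 pole: residue = g'(a); g'(8/11) = 847/7220, so the residue is 847/7220.
List the singular points by increasing real part (a conjugate pair: the negative imaginary part first).


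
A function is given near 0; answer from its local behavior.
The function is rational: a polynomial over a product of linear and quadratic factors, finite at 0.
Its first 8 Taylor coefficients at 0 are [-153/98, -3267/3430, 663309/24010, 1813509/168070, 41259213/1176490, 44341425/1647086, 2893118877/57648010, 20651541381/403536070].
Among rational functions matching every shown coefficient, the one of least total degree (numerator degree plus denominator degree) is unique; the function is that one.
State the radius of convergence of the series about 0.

The radius of convergence is 7/9.

No rational of total degree below 4 reproduces all 8 coefficients; solving the [2/2] Pade equations on them gives f(ξ) = (-27*ξ**2 + 9*ξ/35 + 17/12)/((ξ - 7/9)*(ξ + 7/6)), whose expansion matches every shown term.
Denominator factor (ξ + 7/6): pole of order 1 at -7/6, modulus 7/6.
Denominator factor (ξ - 7/9): pole of order 1 at 7/9, modulus 7/9.
The radius of convergence is the smallest modulus among the singular points: 7/9.


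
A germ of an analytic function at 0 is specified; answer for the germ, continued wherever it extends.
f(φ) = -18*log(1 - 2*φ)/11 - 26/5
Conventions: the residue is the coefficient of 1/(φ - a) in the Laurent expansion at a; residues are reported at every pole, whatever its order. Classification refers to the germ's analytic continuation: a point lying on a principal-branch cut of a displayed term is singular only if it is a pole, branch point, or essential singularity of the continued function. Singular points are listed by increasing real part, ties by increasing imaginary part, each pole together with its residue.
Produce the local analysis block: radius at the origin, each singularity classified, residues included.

Branch term (-18/11)*log(1 - φ/(1/2)): its argument vanishes at φ = 1/2, a logarithmic branch point, modulus 1/2.
The radius of convergence is the smallest modulus among the singular points: 1/2.

Radius of convergence at 0: 1/2.
At 1/2: a logarithmic branch point.


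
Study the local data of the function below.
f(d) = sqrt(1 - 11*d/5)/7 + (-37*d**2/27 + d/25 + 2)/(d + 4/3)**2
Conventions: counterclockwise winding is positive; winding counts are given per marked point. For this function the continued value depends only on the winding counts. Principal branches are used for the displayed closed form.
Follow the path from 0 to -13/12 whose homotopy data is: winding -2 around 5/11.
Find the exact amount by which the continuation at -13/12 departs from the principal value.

Continued minus principal equals 0.

The rational part is single-valued and drops out of the difference; each branch term changes only by its own monodromy.
(1/7)*sqrt(1 - d/(5/11)): winding -2 is even, the square root returns to the same sheet, contribution 0.
Summing the contributions at d = -13/12 gives 0.


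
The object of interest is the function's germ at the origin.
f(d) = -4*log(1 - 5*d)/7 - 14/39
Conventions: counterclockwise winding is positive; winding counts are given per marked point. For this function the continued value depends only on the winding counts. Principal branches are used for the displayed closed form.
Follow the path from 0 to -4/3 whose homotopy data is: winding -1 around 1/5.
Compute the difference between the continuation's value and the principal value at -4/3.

The rational part is single-valued and drops out of the difference; each branch term changes only by its own monodromy.
(-4/7)*log(1 - d/(1/5)): each positive loop around 1/5 adds 2*pi*i to the log, so winding -1 contributes (-4/7)*(-1)*2*pi*i = (8/7)*pi*i.
Summing the contributions at d = -4/3 gives (8/7)*pi*i.

Continued minus principal equals (8/7)*pi*i.


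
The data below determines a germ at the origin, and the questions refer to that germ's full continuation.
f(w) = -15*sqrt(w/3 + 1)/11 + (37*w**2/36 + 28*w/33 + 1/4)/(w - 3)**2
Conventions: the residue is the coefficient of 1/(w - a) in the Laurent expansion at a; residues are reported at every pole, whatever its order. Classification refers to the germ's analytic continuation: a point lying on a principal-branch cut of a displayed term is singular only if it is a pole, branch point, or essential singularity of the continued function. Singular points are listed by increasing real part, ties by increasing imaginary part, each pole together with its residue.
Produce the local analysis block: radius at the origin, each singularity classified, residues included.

Denominator factor (w - 3)^2: pole of order 2 at 3, modulus 3.
Branch term (-15/11)*sqrt(1 - w/(-3)): its argument vanishes at w = -3, a square-root branch point, modulus 3.
The radius of convergence is the smallest modulus among the singular points: 3.
The branch term is analytic at 3 and contributes nothing to the residue; only the rational part matters.
At the order-2 pole 3 set g(w) = (w - (3))^2*(rational part) = 37*w**2/36 + 28*w/33 + 1/4.
Order-2 pole: residue = g'(a); g'(3) = 463/66, so the residue is 463/66.
List the singular points by increasing real part (a conjugate pair: the negative imaginary part first).

Radius of convergence at 0: 3.
At -3: an algebraic (square-root) branch point.
At 3: a pole of order 2; residue 463/66.


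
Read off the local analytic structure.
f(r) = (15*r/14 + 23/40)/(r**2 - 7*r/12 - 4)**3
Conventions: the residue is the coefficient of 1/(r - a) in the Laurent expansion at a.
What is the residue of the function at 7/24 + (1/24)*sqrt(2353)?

The residue is (6625152/65138204885)*sqrt(2353).

The factor r**2 - 7*r/12 - 4 splits as (r - a)(r - a') with a = 7/24 + (1/24)*sqrt(2353), a' = 7/24 - (1/24)*sqrt(2353). At the order-3 pole a set g(r) = (r - a)^3*f(r) = [15*r/14 + 23/40] / (r - a')^3.
Order-3 pole: residue = g''(a)/2; g''(7/24 + (1/24)*sqrt(2353)) = (13250304/65138204885)*sqrt(2353), so the residue is (6625152/65138204885)*sqrt(2353).


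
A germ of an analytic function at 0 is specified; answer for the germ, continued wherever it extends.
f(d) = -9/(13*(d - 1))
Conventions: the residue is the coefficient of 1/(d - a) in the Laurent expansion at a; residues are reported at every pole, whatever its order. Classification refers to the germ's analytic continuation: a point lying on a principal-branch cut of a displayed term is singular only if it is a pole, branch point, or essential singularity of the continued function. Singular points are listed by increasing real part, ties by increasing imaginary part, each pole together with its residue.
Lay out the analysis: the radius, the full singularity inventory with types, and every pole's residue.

Denominator factor (d - 1): pole of order 1 at 1, modulus 1.
The radius of convergence is the smallest modulus among the singular points: 1.
At the order-1 pole 1 set g(d) = (d - (1))*f(d) = -9/13.
Simple pole: residue = g(a) at a = 1, which is -9/13.

Radius of convergence at 0: 1.
At 1: a pole of order 1; residue -9/13.


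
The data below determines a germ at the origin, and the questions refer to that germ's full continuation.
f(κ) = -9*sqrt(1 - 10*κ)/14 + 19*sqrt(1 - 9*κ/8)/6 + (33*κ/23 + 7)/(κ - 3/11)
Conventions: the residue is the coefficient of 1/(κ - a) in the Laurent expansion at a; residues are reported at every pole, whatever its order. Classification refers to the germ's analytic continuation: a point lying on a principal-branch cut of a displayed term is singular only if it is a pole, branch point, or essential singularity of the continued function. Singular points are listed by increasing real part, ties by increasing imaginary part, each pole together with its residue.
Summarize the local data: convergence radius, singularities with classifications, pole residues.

Radius of convergence at 0: 1/10.
At 1/10: an algebraic (square-root) branch point.
At 3/11: a pole of order 1; residue 170/23.
At 8/9: an algebraic (square-root) branch point.

Denominator factor (κ - 3/11): pole of order 1 at 3/11, modulus 3/11.
Branch term (-9/14)*sqrt(1 - κ/(1/10)): its argument vanishes at κ = 1/10, a square-root branch point, modulus 1/10.
Branch term (19/6)*sqrt(1 - κ/(8/9)): its argument vanishes at κ = 8/9, a square-root branch point, modulus 8/9.
The radius of convergence is the smallest modulus among the singular points: 1/10.
The branch terms are analytic at 3/11 and contribute nothing to the residue; only the rational part matters.
At the order-1 pole 3/11 set g(κ) = (κ - (3/11))*(rational part) = 33*κ/23 + 7.
Simple pole: residue = g(a) at a = 3/11, which is 170/23.
List the singular points by increasing real part (a conjugate pair: the negative imaginary part first).


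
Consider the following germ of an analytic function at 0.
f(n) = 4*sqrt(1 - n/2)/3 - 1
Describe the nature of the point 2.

The term (4/3)*sqrt(1 - n/(2)) has argument 1 - 2/(2) = 0 at 2: a square-root (algebraic, two-sheeted) branch point; the remaining terms are analytic or single-valued there.

The point is an algebraic (square-root) branch point.


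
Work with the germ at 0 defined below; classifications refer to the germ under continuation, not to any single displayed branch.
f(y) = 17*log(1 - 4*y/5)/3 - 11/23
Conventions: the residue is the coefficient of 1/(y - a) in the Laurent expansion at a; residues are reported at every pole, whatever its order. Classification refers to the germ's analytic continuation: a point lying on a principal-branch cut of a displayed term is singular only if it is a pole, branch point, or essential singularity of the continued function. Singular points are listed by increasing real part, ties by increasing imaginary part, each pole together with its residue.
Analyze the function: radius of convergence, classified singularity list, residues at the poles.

Branch term (17/3)*log(1 - y/(5/4)): its argument vanishes at y = 5/4, a logarithmic branch point, modulus 5/4.
The radius of convergence is the smallest modulus among the singular points: 5/4.

Radius of convergence at 0: 5/4.
At 5/4: a logarithmic branch point.


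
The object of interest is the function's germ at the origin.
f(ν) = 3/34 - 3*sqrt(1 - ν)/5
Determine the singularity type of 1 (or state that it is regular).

The term (-3/5)*sqrt(1 - ν/(1)) has argument 1 - 1/(1) = 0 at 1: a square-root (algebraic, two-sheeted) branch point; the remaining terms are analytic or single-valued there.

The point is an algebraic (square-root) branch point.


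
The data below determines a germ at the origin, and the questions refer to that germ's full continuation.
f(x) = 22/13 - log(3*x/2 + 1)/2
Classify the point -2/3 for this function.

The point is a logarithmic branch point.

The term (-1/2)*log(1 - x/(-2/3)) has argument 1 - -2/3/(-2/3) = 0 at -2/3: a logarithmic (infinitely-sheeted) branch point; the remaining terms are analytic or single-valued there.


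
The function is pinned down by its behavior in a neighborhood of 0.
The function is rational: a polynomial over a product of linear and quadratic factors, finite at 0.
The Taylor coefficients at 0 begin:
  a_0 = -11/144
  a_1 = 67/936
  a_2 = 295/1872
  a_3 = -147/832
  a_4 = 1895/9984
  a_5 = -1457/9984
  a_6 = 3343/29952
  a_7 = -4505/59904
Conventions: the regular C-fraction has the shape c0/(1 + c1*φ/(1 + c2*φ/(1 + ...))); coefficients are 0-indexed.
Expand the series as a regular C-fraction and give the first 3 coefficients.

Taylor coefficients (read off): a_0 = -11/144, a_1 = 67/936, a_2 = 295/1872.
c0 = a_0 = -11/144. Peel one level at a time: if S = 1 + c*φ/S' with S'(0) = 1, then c is the φ-coefficient of S and S' = c*φ/(S - 1).
S_1 = c0/f = 1 + (134/143)*φ + (60141/20449)*φ^2 + ...; c1 = 134/143.
S_2 = c1*φ/(S_1 - 1) = 1 + (-60141/19162)*φ + ...; c2 = -60141/19162.

The regular C-fraction coefficients are [-11/144, 134/143, -60141/19162].


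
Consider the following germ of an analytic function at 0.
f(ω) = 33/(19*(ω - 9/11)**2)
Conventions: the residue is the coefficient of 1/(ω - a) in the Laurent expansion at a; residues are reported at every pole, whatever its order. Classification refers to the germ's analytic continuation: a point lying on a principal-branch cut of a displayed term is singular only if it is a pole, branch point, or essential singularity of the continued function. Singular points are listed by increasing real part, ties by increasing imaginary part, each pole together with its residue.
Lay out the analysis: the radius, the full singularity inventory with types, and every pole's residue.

Denominator factor (ω - 9/11)^2: pole of order 2 at 9/11, modulus 9/11.
The radius of convergence is the smallest modulus among the singular points: 9/11.
At the order-2 pole 9/11 set g(ω) = (ω - (9/11))^2*f(ω) = 33/19.
Order-2 pole: residue = g'(a); g'(9/11) = 0, so the residue is 0.

Radius of convergence at 0: 9/11.
At 9/11: a pole of order 2; residue 0.


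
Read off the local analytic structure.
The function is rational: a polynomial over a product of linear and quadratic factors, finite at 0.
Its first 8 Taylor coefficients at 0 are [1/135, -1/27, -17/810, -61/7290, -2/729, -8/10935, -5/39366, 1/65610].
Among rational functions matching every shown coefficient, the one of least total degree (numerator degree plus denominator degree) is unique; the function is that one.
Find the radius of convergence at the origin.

The radius of convergence is 3.

No rational of total degree below 5 reproduces all 8 coefficients; solving the [2/3] Pade equations on them gives f(μ) = (-μ**2/2 + 6*μ/5 - 1/5)/(μ - 3)**3, whose expansion matches every shown term.
Denominator factor (μ - 3)^3: pole of order 3 at 3, modulus 3.
The radius of convergence is the smallest modulus among the singular points: 3.


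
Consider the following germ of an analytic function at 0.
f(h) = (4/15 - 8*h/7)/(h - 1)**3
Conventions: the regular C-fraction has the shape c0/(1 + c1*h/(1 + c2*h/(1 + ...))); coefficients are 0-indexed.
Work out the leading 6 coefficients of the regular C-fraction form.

Taylor coefficients (expand at 0): a_0 = -4/15, a_1 = 12/35, a_2 = 64/35, a_3 = 88/21, a_4 = 52/7, a_5 = 404/35.
c0 = a_0 = -4/15. Peel one level at a time: if S = 1 + c*h/S' with S'(0) = 1, then c is the h-coefficient of S and S' = c*h/(S - 1).
S_1 = c0/f = 1 + (9/7)*h + (417/49)*h^2 + ...; c1 = 9/7.
S_2 = c1*h/(S_1 - 1) = 1 + (-139/21)*h + (146/9)*h^2 + ...; c2 = -139/21.
S_3 = c2*h/(S_2 - 1) = 1 + (1022/417)*h + (-85169/173889)*h^2 + ...; c3 = 1022/417.
S_4 = c3*h/(S_3 - 1) = 1 + (12167/60882)*h + (12167/191844)*h^2 + ...; c4 = 12167/60882.
S_5 = c4*h/(S_4 - 1) = 1 + (-139/438)*h + ...; c5 = -139/438.

The regular C-fraction coefficients are [-4/15, 9/7, -139/21, 1022/417, 12167/60882, -139/438].


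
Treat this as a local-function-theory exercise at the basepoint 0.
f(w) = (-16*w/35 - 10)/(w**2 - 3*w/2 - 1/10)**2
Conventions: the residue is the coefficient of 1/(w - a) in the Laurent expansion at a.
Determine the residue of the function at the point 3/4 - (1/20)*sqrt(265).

The factor w**2 - 3*w/2 - 1/10 splits as (w - a)(w - a') with a = 3/4 - (1/20)*sqrt(265), a' = 3/4 + (1/20)*sqrt(265). At the order-2 pole a set g(w) = (w - a)^2*f(w) = [-16*w/35 - 10] / (w - a')^2.
Order-2 pole: residue = g'(a); g'(3/4 - (1/20)*sqrt(265)) = -(5792/19663)*sqrt(265), so the residue is -(5792/19663)*sqrt(265).

The residue is -(5792/19663)*sqrt(265).


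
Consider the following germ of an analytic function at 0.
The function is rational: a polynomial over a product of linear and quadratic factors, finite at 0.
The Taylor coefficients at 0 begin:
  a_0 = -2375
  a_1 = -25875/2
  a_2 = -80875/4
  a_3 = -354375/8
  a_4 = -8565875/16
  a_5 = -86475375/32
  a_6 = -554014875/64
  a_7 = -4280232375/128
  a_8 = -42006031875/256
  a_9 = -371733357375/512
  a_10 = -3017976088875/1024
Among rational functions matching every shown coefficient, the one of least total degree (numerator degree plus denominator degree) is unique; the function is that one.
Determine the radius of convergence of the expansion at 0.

The radius of convergence is 9/4 - (1/4)*sqrt(65).

No rational of total degree below 9 reproduces all 11 coefficients; solving the [1/8] Pade equations on them gives f(n) = (-18*n - 19)/((n**2 + 1/5)**3*(n**2 - 9*n/2 + 1)), whose expansion matches every shown term.
Denominator factor (n**2 - 9*n/2 + 1): discriminant 65/4, real irrational roots 9/4 + (1/4)*sqrt(65) and 9/4 - (1/4)*sqrt(65); poles of order 1, moduli 9/4 + (1/4)*sqrt(65) and 9/4 - (1/4)*sqrt(65).
Denominator factor (n**2 + 1/5)^3: discriminant -4/5, complex-conjugate roots ((1/5)*sqrt(5))*i and -((1/5)*sqrt(5))*i; poles of order 3, moduli (1/5)*sqrt(5) and (1/5)*sqrt(5).
The radius of convergence is the smallest modulus among the singular points: 9/4 - (1/4)*sqrt(65).


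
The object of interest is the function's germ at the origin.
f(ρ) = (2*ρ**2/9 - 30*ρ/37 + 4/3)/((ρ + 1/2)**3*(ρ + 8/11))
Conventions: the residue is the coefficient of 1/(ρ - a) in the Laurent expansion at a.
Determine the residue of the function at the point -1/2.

The residue is 1447072/8325.

At the order-3 pole -1/2 set g(ρ) = (ρ - (-1/2))^3*f(ρ) = (2*ρ**2/9 - 30*ρ/37 + 4/3)/(ρ + 8/11).
Order-3 pole: residue = g''(a)/2; g''(-1/2) = 2894144/8325, so the residue is 1447072/8325.


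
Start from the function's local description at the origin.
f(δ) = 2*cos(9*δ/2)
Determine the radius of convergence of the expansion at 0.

The factor cos(9*δ/2) is entire and contributes no finite singular point.
The polynomial part has no poles.
No finite singular points: the Taylor series at 0 converges everywhere.

The radius of convergence is infinite.


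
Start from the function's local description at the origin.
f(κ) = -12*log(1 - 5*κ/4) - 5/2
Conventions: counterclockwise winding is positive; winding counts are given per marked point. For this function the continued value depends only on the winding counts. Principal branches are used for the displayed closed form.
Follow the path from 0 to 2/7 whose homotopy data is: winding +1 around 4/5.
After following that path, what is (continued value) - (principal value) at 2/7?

The rational part is single-valued and drops out of the difference; each branch term changes only by its own monodromy.
(-12)*log(1 - κ/(4/5)): each positive loop around 4/5 adds 2*pi*i to the log, so winding +1 contributes (-12)*(1)*2*pi*i = -(24)*pi*i.
Summing the contributions at κ = 2/7 gives -(24)*pi*i.

Continued minus principal equals -(24)*pi*i.


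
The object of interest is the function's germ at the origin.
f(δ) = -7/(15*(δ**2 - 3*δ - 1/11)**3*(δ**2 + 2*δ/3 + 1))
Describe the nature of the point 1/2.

Denominator factors: δ**2 - 3*δ - 1/11 = -59/44 at δ = 1/2; δ**2 + 2*δ/3 + 1 = 19/12 at δ = 1/2 — none vanishes.
So the germ continues analytically to 1/2.

The point is a regular point.


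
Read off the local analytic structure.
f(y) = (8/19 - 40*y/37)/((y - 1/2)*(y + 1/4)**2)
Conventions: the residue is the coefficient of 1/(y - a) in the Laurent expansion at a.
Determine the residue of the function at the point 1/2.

At the order-1 pole 1/2 set g(y) = (y - (1/2))*f(y) = (8/19 - 40*y/37)/(y + 1/4)**2.
Simple pole: residue = g(a) at a = 1/2, which is -448/2109.

The residue is -448/2109.


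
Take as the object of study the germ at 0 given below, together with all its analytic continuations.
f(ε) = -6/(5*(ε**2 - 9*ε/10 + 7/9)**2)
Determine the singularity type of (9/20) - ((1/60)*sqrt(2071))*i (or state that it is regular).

The denominator factor ε**2 - 9*ε/10 + 7/9 vanishes at (9/20) - ((1/60)*sqrt(2071))*i and appears to the power 2; the numerator there equals -6/5, nonzero, and no other factor vanishes.
Hence a pole whose order is the multiplicity, 2.

The point is a pole of order 2.


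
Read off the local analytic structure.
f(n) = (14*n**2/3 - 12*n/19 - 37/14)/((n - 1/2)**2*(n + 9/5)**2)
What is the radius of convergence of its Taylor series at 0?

The radius of convergence is 1/2.

Denominator factor (n + 9/5)^2: pole of order 2 at -9/5, modulus 9/5.
Denominator factor (n - 1/2)^2: pole of order 2 at 1/2, modulus 1/2.
The radius of convergence is the smallest modulus among the singular points: 1/2.


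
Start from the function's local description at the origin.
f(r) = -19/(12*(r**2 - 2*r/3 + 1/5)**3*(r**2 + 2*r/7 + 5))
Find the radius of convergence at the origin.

Denominator factor (r**2 + 2*r/7 + 5): discriminant -976/49, complex-conjugate roots (-1/7) + ((2/7)*sqrt(61))*i and (-1/7) - ((2/7)*sqrt(61))*i; poles of order 1, moduli sqrt(5) and sqrt(5).
Denominator factor (r**2 - 2*r/3 + 1/5)^3: discriminant -16/45, complex-conjugate roots (1/3) + ((2/15)*sqrt(5))*i and (1/3) - ((2/15)*sqrt(5))*i; poles of order 3, moduli (1/5)*sqrt(5) and (1/5)*sqrt(5).
The radius of convergence is the smallest modulus among the singular points: (1/5)*sqrt(5).

The radius of convergence is (1/5)*sqrt(5).
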